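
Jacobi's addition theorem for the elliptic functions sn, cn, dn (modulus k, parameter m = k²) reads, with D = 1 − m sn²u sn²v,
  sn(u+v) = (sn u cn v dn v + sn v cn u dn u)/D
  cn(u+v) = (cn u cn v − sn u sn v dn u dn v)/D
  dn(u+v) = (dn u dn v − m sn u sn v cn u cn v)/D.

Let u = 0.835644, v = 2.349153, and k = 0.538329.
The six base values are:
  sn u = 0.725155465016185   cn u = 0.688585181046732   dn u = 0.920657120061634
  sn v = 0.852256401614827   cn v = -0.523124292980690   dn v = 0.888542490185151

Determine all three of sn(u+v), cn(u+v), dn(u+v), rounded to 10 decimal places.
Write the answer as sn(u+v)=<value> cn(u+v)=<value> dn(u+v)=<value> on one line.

m = k² = 0.289798112241
D = 1 − m·sn²u·sn²v = 0.8893125595534205
sn(u+v) = (sn u·cn v·dn v + sn v·cn u·dn u)/D = 0.2032232395805521/0.8893125595534205 = 0.2285172264772728
cn(u+v) = (cn u·cn v − sn u·sn v·dn u·dn v)/D = -0.8657812330339816/0.8893125595534205 = -0.973539869344412
dn(u+v) = (dn u·dn v − m·sn u·sn v·cn u·cn v)/D = 0.8825577928950043/0.8893125595534205 = 0.9924045077449393

sn(u+v)=0.2285172265 cn(u+v)=-0.9735398693 dn(u+v)=0.9924045077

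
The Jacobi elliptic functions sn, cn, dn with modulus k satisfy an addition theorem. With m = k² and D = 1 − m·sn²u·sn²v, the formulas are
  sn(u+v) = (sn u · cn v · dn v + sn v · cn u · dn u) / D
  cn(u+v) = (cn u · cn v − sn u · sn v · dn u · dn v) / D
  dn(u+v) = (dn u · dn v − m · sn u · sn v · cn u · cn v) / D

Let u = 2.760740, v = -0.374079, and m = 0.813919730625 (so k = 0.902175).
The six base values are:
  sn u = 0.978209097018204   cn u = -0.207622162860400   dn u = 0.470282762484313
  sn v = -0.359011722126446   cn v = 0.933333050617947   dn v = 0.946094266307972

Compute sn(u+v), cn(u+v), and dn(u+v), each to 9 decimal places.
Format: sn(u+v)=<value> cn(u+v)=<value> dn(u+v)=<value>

sn(u+v)=0.999129636 cn(u+v)=-0.041712964 dn(u+v)=0.433008622

m = k² = 0.813919730625
D = 1 − m·sn²u·sn²v = 0.8996165241995405
sn(u+v) = (sn u·cn v·dn v + sn v·cn u·dn u)/D = 0.8988335299494317/0.8996165241995405 = 0.9991296355402037
cn(u+v) = (cn u·cn v − sn u·sn v·dn u·dn v)/D = -0.03752567189946784/0.8996165241995405 = -0.04171296423535282
dn(u+v) = (dn u·dn v − m·sn u·sn v·cn u·cn v)/D = 0.3895417111499203/0.8996165241995405 = 0.4330086216419004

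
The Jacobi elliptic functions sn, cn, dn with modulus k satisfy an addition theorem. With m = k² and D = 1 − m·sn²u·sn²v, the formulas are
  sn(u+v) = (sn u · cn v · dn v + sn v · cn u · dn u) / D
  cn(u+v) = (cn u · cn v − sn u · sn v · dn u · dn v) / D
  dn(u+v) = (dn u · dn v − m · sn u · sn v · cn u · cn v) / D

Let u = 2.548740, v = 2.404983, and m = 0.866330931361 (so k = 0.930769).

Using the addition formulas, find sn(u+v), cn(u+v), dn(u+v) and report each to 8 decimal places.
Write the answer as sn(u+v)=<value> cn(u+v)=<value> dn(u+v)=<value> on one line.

sn(u+v)=-0.06881739 cn(u+v)=-0.99762927 dn(u+v)=0.99794649

sn u = 0.999241875713713, cn u = -0.03893165575904267, dn u = 0.367399161337151
sn v = 0.9999063832120955, cn v = 0.01368301179221962, dn v = 0.3658295604301259
m = k² = 0.866330931361
D = 1 − m·sn²u·sn²v = 0.1351440965565004
sn(u+v) = (sn u·cn v·dn v + sn v·cn u·dn u)/D = -0.009300263347244686/0.1351440965565004 = -0.0688173851778755
cn(u+v) = (cn u·cn v − sn u·sn v·dn u·dn v)/D = -0.1348237068758481/0.1351440965565004 = -0.997629273576753
dn(u+v) = (dn u·dn v − m·sn u·sn v·cn u·cn v)/D = 0.1348665771355014/0.1351440965565004 = 0.99794649246197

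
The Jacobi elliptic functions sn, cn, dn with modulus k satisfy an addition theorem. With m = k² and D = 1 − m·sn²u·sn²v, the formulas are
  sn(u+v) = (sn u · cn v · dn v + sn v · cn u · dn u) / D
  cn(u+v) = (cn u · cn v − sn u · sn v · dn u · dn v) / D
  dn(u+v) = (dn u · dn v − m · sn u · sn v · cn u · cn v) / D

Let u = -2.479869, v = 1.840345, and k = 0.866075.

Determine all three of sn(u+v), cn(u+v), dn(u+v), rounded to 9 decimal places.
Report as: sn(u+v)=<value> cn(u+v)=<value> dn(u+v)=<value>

sn u = -0.9866344847068377, cn u = -0.1629490521214309, dn u = 0.5194522793918812
sn v = 0.9872096530897862, cn v = 0.159427415604544, dn v = 0.5186319537800307
m = k² = 0.750085905625
D = 1 − m·sn²u·sn²v = 0.288389458046567
sn(u+v) = (sn u·cn v·dn v + sn v·cn u·dn u)/D = -0.1651406628864803/0.288389458046567 = -0.5726307196007651
cn(u+v) = (cn u·cn v − sn u·sn v·dn u·dn v)/D = 0.2364255505942759/0.288389458046567 = 0.8198134293664077
dn(u+v) = (dn u·dn v − m·sn u·sn v·cn u·cn v)/D = 0.2504247548436071/0.288389458046567 = 0.8683561338888135

sn(u+v)=-0.572630720 cn(u+v)=0.819813429 dn(u+v)=0.868356134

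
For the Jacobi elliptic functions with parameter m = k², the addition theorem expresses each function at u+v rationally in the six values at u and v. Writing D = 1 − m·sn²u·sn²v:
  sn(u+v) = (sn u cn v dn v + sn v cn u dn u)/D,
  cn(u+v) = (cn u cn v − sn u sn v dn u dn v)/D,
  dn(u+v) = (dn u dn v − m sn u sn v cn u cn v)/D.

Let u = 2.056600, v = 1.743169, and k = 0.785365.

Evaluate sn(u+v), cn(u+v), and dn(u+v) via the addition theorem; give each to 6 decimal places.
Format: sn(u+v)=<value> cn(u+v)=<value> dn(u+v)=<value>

sn(u+v)=0.135835 cn(u+v)=-0.990732 dn(u+v)=0.994293

sn u = 0.9984987428358496, cn u = -0.05477463423180459, dn u = 0.6205258834526294
sn v = 0.9902175312988786, cn v = 0.1395322210399961, dn v = 0.6286576246834863
m = k² = 0.616798183225
D = 1 − m·sn²u·sn²v = 0.3970249354265549
sn(u+v) = (sn u·cn v·dn v + sn v·cn u·dn u)/D = 0.05392972617506812/0.3970249354265549 = 0.1358346072574188
cn(u+v) = (cn u·cn v − sn u·sn v·dn u·dn v)/D = -0.3933451207084463/0.3970249354265549 = -0.9907315274438493
dn(u+v) = (dn u·dn v − m·sn u·sn v·cn u·cn v)/D = 0.3947592861948511/0.3970249354265549 = 0.9942934334104995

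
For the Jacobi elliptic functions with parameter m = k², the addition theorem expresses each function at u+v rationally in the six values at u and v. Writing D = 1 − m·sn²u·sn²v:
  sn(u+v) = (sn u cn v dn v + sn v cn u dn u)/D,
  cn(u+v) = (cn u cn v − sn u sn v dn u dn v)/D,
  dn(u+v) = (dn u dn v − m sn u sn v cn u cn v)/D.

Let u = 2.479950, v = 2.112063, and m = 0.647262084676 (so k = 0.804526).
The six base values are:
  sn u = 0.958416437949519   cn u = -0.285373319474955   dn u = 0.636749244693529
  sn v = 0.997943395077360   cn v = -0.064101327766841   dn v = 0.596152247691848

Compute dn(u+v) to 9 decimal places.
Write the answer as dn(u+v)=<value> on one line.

m = k² = 0.647262084676
D = 1 − m·sn²u·sn²v = 0.4078925964495089
dn(u+v) = (dn u·dn v − m·sn u·sn v·cn u·cn v)/D = 0.3682749494810725/0.4078925964495089 = 0.9028723558277663

dn(u+v)=0.902872356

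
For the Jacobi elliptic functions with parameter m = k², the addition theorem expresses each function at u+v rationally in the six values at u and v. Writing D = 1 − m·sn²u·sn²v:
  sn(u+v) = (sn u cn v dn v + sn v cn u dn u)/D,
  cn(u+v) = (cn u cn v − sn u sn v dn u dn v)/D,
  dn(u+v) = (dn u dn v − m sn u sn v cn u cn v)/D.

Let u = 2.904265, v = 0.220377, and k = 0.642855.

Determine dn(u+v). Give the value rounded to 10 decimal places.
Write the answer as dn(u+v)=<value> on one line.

sn u = 0.6056831245276768, cn u = -0.795705946102196, dn u = 0.9210829425564864
sn v = 0.2178857517392758, cn v = 0.9759742820325803, dn v = 0.9901417528136956
m = k² = 0.413262551025
D = 1 − m·sn²u·sn²v = 0.9928026162030971
dn(u+v) = (dn u·dn v − m·sn u·sn v·cn u·cn v)/D = 0.9543563770913363/0.9928026162030971 = 0.9612750425066408

dn(u+v)=0.9612750425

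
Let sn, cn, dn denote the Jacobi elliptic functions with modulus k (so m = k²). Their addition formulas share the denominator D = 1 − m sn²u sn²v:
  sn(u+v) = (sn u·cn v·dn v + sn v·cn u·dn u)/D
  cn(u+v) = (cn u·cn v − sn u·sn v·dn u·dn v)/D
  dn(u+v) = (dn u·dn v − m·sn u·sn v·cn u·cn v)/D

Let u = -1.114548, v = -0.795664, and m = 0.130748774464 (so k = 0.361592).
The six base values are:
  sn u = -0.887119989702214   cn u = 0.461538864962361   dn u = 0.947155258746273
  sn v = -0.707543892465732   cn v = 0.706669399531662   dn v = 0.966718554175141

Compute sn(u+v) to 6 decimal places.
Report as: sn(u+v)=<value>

m = k² = 0.130748774464
D = 1 − m·sn²u·sn²v = 0.9484879147726111
sn(u+v) = (sn u·cn v·dn v + sn v·cn u·dn u)/D = -0.915338472642796/0.9484879147726111 = -0.9650502219232152

sn(u+v)=-0.965050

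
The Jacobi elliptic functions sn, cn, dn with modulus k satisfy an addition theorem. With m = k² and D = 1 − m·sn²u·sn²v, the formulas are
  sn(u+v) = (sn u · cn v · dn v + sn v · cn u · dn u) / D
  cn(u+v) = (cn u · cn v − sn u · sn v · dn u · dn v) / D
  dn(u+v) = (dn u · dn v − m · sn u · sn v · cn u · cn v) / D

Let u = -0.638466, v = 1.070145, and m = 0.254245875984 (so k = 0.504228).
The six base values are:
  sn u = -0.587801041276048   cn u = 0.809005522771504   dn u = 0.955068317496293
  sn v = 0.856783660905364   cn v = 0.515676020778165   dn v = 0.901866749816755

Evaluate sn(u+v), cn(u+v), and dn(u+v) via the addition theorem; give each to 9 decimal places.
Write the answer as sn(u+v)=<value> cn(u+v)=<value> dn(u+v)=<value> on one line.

sn(u+v)=0.415417483 cn(u+v)=0.909630867 dn(u+v)=0.977816118

m = k² = 0.254245875984
D = 1 − m·sn²u·sn²v = 0.9355152573620995
sn(u+v) = (sn u·cn v·dn v + sn v·cn u·dn u)/D = 0.3886293936956467/0.9355152573620995 = 0.4154174831861927
cn(u+v) = (cn u·cn v − sn u·sn v·dn u·dn v)/D = 0.8509735548846564/0.9355152573620995 = 0.9096308672550912
dn(u+v) = (dn u·dn v − m·sn u·sn v·cn u·cn v)/D = 0.9147618973175111/0.9355152573620995 = 0.977816118036271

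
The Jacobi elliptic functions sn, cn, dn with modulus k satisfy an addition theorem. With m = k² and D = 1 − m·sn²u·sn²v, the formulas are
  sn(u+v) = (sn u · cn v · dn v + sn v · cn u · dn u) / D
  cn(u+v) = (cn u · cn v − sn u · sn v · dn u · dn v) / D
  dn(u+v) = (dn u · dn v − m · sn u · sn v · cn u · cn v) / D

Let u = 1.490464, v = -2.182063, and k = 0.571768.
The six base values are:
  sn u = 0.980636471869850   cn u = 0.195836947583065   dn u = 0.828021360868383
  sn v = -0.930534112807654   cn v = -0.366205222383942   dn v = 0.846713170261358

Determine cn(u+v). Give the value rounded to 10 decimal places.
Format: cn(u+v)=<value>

m = k² = 0.326918645824
D = 1 − m·sn²u·sn²v = 0.7277797855572272
cn(u+v) = (cn u·cn v − sn u·sn v·dn u·dn v)/D = 0.568045126549219/0.7277797855572272 = 0.7805178679348633

cn(u+v)=0.7805178679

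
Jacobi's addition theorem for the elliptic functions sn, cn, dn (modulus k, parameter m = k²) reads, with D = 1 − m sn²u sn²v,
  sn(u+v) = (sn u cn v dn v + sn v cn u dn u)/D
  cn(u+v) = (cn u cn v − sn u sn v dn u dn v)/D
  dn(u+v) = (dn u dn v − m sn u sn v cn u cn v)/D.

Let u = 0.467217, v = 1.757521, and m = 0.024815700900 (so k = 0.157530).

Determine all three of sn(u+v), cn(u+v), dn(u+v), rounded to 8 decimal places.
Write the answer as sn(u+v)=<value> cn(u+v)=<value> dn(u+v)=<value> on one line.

sn u = 0.4500428332558958, cn u = 0.89300696986922, dn u = 0.9974837662231304
sn v = 0.9847864436183196, cn v = -0.1737689859140064, dn v = 0.9878935294750097
m = k² = 0.0248157009
D = 1 − m·sn²u·sn²v = 0.9951256313784539
sn(u+v) = (sn u·cn v·dn v + sn v·cn u·dn u)/D = 0.7999516102166486/0.9951256313784539 = 0.8038699687682156
cn(u+v) = (cn u·cn v − sn u·sn v·dn u·dn v)/D = -0.5919057725163336/0.9951256313784539 = -0.594805071693734
dn(u+v) = (dn u·dn v − m·sn u·sn v·cn u·cn v)/D = 0.9871144284805502/0.9951256313784539 = 0.991949556271798

sn(u+v)=0.80386997 cn(u+v)=-0.59480507 dn(u+v)=0.99194956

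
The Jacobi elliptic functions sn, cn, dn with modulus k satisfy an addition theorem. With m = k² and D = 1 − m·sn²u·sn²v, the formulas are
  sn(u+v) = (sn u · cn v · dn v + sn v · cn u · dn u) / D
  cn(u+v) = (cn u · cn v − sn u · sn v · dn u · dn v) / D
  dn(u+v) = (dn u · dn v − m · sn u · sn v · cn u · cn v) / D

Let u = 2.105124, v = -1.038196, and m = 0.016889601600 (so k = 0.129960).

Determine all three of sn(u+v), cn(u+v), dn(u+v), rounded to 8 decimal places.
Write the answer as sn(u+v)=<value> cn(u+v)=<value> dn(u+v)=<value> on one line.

sn u = 0.8660523657189495, cn u = -0.4999532976515017, dn u = 0.993645817206905
sn v = -0.8601990470837024, cn v = 0.509958429086421, dn v = 0.9937316879554842
m = k² = 0.0168896016
D = 1 − m·sn²u·sn²v = 0.990626417107629
sn(u+v) = (sn u·cn v·dn v + sn v·cn u·dn u)/D = 0.866208974004669/0.990626417107629 = 0.8744052844197044
cn(u+v) = (cn u·cn v − sn u·sn v·dn u·dn v)/D = 0.4806482202456145/0.990626417107629 = 0.4851962474905344
dn(u+v) = (dn u·dn v − m·sn u·sn v·cn u·cn v)/D = 0.9842093915441619/0.990626417107629 = 0.9935222547545187

sn(u+v)=0.87440528 cn(u+v)=0.48519625 dn(u+v)=0.99352225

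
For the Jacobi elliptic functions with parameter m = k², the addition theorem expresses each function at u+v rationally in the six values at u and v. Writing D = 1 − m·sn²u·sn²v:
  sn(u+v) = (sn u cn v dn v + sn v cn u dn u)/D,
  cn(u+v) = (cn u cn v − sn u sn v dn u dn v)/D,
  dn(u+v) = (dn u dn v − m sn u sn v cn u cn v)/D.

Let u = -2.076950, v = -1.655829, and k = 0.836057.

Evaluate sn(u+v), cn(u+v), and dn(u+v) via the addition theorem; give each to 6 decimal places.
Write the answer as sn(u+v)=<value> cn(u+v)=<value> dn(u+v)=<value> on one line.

sn(u+v)=-0.395835 cn(u+v)=-0.918321 dn(u+v)=0.943651

sn u = -0.9999985806264875, cn u = -0.001684857563845896, dn u = 0.5486443994146717
sn v = -0.9727448497877585, cn v = 0.231878108521247, dn v = 0.5818863101625996
m = k² = 0.698991307249
D = 1 − m·sn²u·sn²v = 0.3385935555242191
sn(u+v) = (sn u·cn v·dn v + sn v·cn u·dn u)/D = -0.134027312122013/0.3385935555242191 = -0.3958353900578779
cn(u+v) = (cn u·cn v − sn u·sn v·dn u·dn v)/D = -0.3109377356447444/0.3385935555242191 = -0.9183214818230747
dn(u+v) = (dn u·dn v − m·sn u·sn v·cn u·cn v)/D = 0.3195143049025229/0.3385935555242191 = 0.9436514655686307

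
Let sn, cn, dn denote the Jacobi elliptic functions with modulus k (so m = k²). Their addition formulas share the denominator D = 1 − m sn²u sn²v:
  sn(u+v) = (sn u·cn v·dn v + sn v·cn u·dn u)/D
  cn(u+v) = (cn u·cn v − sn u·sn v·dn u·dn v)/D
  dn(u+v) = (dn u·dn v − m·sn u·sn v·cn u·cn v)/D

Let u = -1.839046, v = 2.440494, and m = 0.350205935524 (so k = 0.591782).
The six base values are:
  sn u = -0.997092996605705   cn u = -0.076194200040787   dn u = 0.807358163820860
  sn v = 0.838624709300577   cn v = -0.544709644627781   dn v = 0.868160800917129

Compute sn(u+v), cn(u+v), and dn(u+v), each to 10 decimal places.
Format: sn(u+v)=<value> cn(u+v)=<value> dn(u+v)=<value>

m = k² = 0.350205935524
D = 1 − m·sn²u·sn²v = 0.7551330662814997
sn(u+v) = (sn u·cn v·dn v + sn v·cn u·dn u)/D = 0.4199320068124694/0.7551330662814997 = 0.5561033221341237
cn(u+v) = (cn u·cn v − sn u·sn v·dn u·dn v)/D = 0.6276010336560576/0.7551330662814997 = 0.8311131662483702
dn(u+v) = (dn u·dn v − m·sn u·sn v·cn u·cn v)/D = 0.7130705581534208/0.7551330662814997 = 0.9442978860200001

sn(u+v)=0.5561033221 cn(u+v)=0.8311131662 dn(u+v)=0.9442978860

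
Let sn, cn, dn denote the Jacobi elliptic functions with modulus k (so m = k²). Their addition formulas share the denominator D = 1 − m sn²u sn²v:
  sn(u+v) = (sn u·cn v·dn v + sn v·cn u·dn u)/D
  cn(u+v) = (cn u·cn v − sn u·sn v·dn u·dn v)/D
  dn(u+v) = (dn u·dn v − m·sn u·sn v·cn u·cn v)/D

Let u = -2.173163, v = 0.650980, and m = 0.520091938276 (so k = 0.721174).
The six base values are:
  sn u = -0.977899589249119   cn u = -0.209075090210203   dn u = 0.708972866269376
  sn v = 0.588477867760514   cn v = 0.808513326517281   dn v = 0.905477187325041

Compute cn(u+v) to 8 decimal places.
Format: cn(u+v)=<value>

cn(u+v)=0.24208584

m = k² = 0.520091938276
D = 1 − m·sn²u·sn²v = 0.8277620224081874
cn(u+v) = (cn u·cn v − sn u·sn v·dn u·dn v)/D = 0.2003894632632367/0.8277620224081874 = 0.2420858384880338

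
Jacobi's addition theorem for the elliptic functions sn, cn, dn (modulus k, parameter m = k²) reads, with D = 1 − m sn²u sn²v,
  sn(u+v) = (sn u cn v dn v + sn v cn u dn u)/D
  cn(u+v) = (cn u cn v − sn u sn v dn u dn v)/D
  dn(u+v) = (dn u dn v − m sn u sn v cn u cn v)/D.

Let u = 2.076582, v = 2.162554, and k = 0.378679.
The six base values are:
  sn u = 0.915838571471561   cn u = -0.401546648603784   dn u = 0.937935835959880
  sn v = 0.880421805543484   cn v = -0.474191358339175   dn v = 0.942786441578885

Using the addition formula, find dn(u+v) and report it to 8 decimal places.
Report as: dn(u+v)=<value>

m = k² = 0.143397785041
D = 1 − m·sn²u·sn²v = 0.9067686690138154
dn(u+v) = (dn u·dn v − m·sn u·sn v·cn u·cn v)/D = 0.862257017469939/0.9067686690138154 = 0.9509117892303376

dn(u+v)=0.95091179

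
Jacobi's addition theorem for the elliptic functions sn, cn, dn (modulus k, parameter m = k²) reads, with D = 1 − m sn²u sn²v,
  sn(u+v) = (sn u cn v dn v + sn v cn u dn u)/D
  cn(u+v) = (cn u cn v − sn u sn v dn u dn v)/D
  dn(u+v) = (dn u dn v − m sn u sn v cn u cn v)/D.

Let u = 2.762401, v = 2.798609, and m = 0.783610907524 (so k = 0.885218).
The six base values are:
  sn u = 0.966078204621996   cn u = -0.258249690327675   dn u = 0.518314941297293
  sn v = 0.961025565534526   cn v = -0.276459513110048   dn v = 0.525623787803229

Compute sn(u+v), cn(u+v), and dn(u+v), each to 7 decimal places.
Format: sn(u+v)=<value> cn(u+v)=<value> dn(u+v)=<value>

m = k² = 0.783610907524
D = 1 − m·sn²u·sn²v = 0.324547329311323
sn(u+v) = (sn u·cn v·dn v + sn v·cn u·dn u)/D = -0.2690221578766594/0.324547329311323 = -0.8289150258839415
cn(u+v) = (cn u·cn v − sn u·sn v·dn u·dn v)/D = -0.1815435141625778/0.324547329311323 = -0.5593745434535117
dn(u+v) = (dn u·dn v − m·sn u·sn v·cn u·cn v)/D = 0.2204966174848784/0.324547329311323 = 0.6793974177903844

sn(u+v)=-0.8289150 cn(u+v)=-0.5593745 dn(u+v)=0.6793974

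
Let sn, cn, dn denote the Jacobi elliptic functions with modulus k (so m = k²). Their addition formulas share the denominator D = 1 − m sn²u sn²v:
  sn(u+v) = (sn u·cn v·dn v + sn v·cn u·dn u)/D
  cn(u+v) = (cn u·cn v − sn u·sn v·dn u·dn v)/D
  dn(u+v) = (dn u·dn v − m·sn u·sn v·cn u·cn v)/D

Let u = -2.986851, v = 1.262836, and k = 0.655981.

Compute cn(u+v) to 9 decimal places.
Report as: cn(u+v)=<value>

cn(u+v)=0.056699979

sn u = -0.5615982590314399, cn u = -0.8274100527869212, dn u = 0.9296682581020982
sn v = 0.9159533766122599, cn v = 0.4012847017674603, dn v = 0.7993632882135378
m = k² = 0.430311072361
D = 1 − m·sn²u·sn²v = 0.8861374875219038
cn(u+v) = (cn u·cn v − sn u·sn v·dn u·dn v)/D = 0.05024397731298967/0.8861374875219038 = 0.0566999794281333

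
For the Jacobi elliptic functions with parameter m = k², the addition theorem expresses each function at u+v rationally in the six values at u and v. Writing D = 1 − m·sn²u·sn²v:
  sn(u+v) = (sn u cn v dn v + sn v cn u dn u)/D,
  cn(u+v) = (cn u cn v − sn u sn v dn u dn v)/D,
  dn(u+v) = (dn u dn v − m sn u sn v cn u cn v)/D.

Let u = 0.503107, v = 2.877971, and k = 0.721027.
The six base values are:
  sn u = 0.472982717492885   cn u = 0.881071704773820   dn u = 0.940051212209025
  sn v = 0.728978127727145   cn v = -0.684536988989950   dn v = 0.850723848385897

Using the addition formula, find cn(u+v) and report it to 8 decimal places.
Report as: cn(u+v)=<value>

cn(u+v)=-0.93676273

m = k² = 0.519879934729
D = 1 − m·sn²u·sn²v = 0.9381951444204852
cn(u+v) = (cn u·cn v − sn u·sn v·dn u·dn v)/D = -0.8788662481909612/0.9381951444204852 = -0.9367627336568971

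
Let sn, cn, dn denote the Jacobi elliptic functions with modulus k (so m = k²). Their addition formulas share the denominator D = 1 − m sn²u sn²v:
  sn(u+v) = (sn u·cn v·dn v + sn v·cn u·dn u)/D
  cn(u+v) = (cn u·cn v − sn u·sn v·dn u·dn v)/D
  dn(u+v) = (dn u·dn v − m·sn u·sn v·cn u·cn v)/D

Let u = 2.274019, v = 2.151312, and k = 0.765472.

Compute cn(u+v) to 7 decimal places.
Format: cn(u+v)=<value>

sn u = 0.975722019481909, cn u = -0.2190126496304384, dn u = 0.6649499877428981
sn v = 0.9902102339408805, cn v = -0.1395839983620858, dn v = 0.6522798754378397
m = k² = 0.585947382784
D = 1 − m·sn²u·sn²v = 0.4530272987729932
cn(u+v) = (cn u·cn v − sn u·sn v·dn u·dn v)/D = -0.3884895989879093/0.4530272987729932 = -0.8575412564322686

cn(u+v)=-0.8575413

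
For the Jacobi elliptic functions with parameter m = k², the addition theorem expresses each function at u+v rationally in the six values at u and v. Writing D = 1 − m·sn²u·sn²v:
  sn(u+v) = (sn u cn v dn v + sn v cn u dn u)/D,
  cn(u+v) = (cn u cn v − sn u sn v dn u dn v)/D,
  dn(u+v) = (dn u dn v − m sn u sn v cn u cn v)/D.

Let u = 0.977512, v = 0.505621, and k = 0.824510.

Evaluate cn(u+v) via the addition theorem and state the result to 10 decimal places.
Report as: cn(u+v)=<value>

cn(u+v)=0.3242441023

sn u = 0.777742860269063, cn u = 0.628582566812425, dn u = 0.7673263715119885
sn v = 0.4722148070075645, cn v = 0.8814835086618516, dn v = 0.9210916481285505
m = k² = 0.6798167401
D = 1 − m·sn²u·sn²v = 0.9083055346968792
cn(u+v) = (cn u·cn v − sn u·sn v·dn u·dn v)/D = 0.2945127126964418/0.9083055346968792 = 0.324244102282969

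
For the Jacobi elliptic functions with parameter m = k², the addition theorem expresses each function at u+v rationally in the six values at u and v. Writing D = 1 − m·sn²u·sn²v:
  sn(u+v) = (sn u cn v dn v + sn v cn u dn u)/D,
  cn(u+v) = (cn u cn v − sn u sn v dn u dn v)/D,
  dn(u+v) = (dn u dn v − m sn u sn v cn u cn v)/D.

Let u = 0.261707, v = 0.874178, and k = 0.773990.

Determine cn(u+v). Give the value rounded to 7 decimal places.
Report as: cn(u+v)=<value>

sn u = 0.2570275229195805, cn u = 0.9664040834256778, dn u = 0.98001233485928
sn v = 0.7294587486060687, cn v = 0.684024805165769, dn v = 0.8253689279108819
m = k² = 0.5990605201
D = 1 − m·sn²u·sn²v = 0.9789413059360675
cn(u+v) = (cn u·cn v − sn u·sn v·dn u·dn v)/D = 0.5093882153556018/0.9789413059360675 = 0.5203460230626624

cn(u+v)=0.5203460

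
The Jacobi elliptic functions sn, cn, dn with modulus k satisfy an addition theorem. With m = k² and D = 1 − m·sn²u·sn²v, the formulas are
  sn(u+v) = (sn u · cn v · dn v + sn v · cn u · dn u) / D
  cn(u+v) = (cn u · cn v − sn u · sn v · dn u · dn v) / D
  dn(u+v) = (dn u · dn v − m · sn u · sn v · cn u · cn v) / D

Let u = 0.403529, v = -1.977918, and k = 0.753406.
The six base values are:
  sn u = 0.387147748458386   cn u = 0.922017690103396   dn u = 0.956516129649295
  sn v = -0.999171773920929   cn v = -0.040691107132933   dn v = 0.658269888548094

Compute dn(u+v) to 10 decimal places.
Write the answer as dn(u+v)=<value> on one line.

m = k² = 0.567620600836
D = 1 − m·sn²u·sn²v = 0.9150639737242663
dn(u+v) = (dn u·dn v − m·sn u·sn v·cn u·cn v)/D = 0.6214079174978012/0.9150639737242663 = 0.6790868565928794

dn(u+v)=0.6790868566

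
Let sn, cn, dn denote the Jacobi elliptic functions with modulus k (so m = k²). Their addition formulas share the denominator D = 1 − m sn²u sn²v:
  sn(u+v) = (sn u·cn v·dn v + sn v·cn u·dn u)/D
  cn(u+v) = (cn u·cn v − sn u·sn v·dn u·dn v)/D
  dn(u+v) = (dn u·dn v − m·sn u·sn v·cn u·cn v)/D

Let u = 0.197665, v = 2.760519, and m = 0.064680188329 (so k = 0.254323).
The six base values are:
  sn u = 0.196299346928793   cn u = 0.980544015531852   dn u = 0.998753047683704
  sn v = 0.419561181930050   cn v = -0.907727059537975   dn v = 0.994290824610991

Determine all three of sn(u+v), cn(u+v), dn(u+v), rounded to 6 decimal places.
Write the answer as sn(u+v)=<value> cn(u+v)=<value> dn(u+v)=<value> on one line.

m = k² = 0.064680188329
D = 1 − m·sn²u·sn²v = 0.9995612677234976
sn(u+v) = (sn u·cn v·dn v + sn v·cn u·dn u)/D = 0.2337162796012129/0.9995612677234976 = 0.2338188634834782
cn(u+v) = (cn u·cn v − sn u·sn v·dn u·dn v)/D = -0.971853604501405/0.9995612677234976 = -0.9722801751960669
dn(u+v) = (dn u·dn v − m·sn u·sn v·cn u·cn v)/D = 0.9977924045831655/0.9995612677234976 = 0.9982303604616847

sn(u+v)=0.233819 cn(u+v)=-0.972280 dn(u+v)=0.998230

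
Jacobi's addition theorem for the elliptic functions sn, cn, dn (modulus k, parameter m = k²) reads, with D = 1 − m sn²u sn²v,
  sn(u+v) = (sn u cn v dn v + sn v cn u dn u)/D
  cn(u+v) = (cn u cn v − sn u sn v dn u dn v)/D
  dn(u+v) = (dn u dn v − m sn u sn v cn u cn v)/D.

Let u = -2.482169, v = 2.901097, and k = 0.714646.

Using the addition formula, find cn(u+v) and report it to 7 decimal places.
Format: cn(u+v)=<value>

sn u = -0.9019107116030022, cn u = -0.4319225258026794, dn u = 0.7645647888720589
sn v = 0.7061374878423233, cn v = -0.7080747476529103, dn v = 0.8633308489494063
m = k² = 0.510718905316
D = 1 − m·sn²u·sn²v = 0.7928487488906247
cn(u+v) = (cn u·cn v − sn u·sn v·dn u·dn v)/D = 0.7262156791862297/0.7928487488906247 = 0.9159574007052041

cn(u+v)=0.9159574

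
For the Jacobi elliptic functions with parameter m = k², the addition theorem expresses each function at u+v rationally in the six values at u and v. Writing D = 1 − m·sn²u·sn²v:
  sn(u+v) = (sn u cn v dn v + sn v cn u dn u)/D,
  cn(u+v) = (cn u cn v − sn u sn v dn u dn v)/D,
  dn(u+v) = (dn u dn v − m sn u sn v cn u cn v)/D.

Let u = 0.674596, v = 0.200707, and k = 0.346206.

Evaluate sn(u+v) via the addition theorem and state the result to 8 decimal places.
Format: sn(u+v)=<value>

sn u = 0.6202078633968328, cn u = 0.7844375094172484, dn u = 0.976675717673973
sn v = 0.1992052224164386, cn v = 0.9799577946840452, dn v = 0.9976190078787267
m = k² = 0.119858594436
D = 1 − m·sn²u·sn²v = 0.9981704463195912
sn(u+v) = (sn u·cn v·dn v + sn v·cn u·dn u)/D = 0.7589497182993196/0.9981704463195912 = 0.7603408026131054

sn(u+v)=0.76034080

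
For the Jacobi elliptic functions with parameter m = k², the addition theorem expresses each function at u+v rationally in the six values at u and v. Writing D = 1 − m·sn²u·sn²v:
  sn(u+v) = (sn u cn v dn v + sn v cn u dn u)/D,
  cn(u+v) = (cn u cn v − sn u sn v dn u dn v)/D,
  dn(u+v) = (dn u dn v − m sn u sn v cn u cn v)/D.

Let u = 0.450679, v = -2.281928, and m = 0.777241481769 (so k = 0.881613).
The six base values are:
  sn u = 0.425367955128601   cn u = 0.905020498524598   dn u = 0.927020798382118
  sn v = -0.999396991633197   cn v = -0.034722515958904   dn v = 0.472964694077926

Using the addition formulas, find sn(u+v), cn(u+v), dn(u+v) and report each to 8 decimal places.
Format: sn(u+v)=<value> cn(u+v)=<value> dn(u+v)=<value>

m = k² = 0.777241481769
D = 1 − m·sn²u·sn²v = 0.859537114571544
sn(u+v) = (sn u·cn v·dn v + sn v·cn u·dn u)/D = -0.8454525329720844/0.859537114571544 = -0.9836137598241114
cn(u+v) = (cn u·cn v − sn u·sn v·dn u·dn v)/D = 0.154964724428052/0.859537114571544 = 0.1802885783533591
dn(u+v) = (dn u·dn v − m·sn u·sn v·cn u·cn v)/D = 0.4280649761839733/0.859537114571544 = 0.4980180249660913

sn(u+v)=-0.98361376 cn(u+v)=0.18028858 dn(u+v)=0.49801802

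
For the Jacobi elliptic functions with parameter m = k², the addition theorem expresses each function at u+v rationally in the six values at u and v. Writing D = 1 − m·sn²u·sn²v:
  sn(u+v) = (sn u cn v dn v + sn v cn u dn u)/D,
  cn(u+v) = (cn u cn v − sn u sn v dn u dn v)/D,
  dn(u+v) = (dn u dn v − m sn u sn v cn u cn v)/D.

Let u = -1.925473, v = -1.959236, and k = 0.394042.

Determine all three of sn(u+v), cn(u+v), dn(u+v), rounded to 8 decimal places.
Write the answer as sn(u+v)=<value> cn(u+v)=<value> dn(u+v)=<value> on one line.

sn u = -0.9650912536279503, cn u = -0.2619138640294387, dn u = 0.9248687405386739
sn v = -0.9564367255885195, cn v = -0.291939702585159, dn v = 0.9262636231410348
m = k² = 0.155269097764
D = 1 − m·sn²u·sn²v = 0.8677077884129221
sn(u+v) = (sn u·cn v·dn v + sn v·cn u·dn u)/D = 0.4926566979871729/0.8677077884129221 = 0.5677679796884904
cn(u+v) = (cn u·cn v − sn u·sn v·dn u·dn v)/D = -0.7142871859419151/0.8677077884129221 = -0.8231886304125258
dn(u+v) = (dn u·dn v − m·sn u·sn v·cn u·cn v)/D = 0.8457135134108028/0.8677077884129221 = 0.9746524402617754

sn(u+v)=0.56776798 cn(u+v)=-0.82318863 dn(u+v)=0.97465244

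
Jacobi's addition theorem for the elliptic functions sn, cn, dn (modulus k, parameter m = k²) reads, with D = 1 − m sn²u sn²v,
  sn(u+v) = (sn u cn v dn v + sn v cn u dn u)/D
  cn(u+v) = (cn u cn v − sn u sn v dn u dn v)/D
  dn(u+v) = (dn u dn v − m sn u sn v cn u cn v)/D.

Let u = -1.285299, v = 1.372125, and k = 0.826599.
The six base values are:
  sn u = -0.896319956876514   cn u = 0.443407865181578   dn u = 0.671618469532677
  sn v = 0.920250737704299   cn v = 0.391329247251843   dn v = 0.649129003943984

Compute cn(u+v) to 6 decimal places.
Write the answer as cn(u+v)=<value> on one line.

cn(u+v)=0.996239

m = k² = 0.683265906801
D = 1 − m·sn²u·sn²v = 0.5351335196140325
cn(u+v) = (cn u·cn v − sn u·sn v·dn u·dn v)/D = 0.5331211179117569/0.5351335196140325 = 0.9962394400116685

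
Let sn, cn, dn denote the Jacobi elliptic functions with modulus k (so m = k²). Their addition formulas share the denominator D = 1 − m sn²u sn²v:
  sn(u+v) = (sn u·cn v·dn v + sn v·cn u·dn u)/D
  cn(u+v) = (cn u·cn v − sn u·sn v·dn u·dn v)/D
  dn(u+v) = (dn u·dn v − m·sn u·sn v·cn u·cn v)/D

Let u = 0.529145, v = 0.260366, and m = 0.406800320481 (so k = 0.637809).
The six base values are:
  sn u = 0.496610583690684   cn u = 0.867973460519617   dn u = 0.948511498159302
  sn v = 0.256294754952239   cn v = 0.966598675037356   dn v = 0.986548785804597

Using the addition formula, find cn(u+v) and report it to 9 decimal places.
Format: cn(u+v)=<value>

m = k² = 0.406800320481
D = 1 − m·sn²u·sn²v = 0.9934098899777523
cn(u+v) = (cn u·cn v − sn u·sn v·dn u·dn v)/D = 0.7198805998603009/0.9934098899777523 = 0.7246561637074328

cn(u+v)=0.724656164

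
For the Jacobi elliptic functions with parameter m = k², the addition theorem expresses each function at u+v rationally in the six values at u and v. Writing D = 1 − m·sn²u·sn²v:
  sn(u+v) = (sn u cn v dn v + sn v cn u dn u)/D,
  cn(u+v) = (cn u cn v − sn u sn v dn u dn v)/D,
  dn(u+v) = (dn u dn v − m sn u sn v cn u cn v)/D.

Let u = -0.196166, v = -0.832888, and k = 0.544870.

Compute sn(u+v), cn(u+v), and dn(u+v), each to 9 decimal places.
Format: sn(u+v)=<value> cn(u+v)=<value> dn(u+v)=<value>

sn(u+v)=-0.833620239 cn(u+v)=0.552338028 dn(u+v)=0.890892274

sn u = -0.1945469518284631, cn u = 0.9808932069977107, dn u = 0.9943658315187147
sn v = -0.722999565765467, cn v = 0.6908484840418673, dn v = 0.919135826227054
m = k² = 0.2968833169
D = 1 − m·sn²u·sn²v = 0.9941263139766885
sn(u+v) = (sn u·cn v·dn v + sn v·cn u·dn u)/D = -0.8287238152228323/0.9941263139766885 = -0.8336202387680337
cn(u+v) = (cn u·cn v − sn u·sn v·dn u·dn v)/D = 0.5490937681520255/0.9941263139766885 = 0.5523380283090478
dn(u+v) = (dn u·dn v − m·sn u·sn v·cn u·cn v)/D = 0.885659452069329/0.9941263139766885 = 0.8908922735648431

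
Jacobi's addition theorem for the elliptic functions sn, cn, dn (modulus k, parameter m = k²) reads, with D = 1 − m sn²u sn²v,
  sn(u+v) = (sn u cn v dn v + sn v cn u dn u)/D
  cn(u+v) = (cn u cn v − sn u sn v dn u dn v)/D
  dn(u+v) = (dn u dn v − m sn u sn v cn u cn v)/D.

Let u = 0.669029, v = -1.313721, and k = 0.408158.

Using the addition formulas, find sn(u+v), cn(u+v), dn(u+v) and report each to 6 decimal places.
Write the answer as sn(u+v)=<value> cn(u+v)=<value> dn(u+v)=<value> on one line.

sn u = 0.6142585766148792, cn u = 0.7891048099302542, dn u = 0.9680610586932461
sn v = -0.9548503008957608, cn v = 0.2970873657348543, dn v = 0.920929254328435
m = k² = 0.166592952964
D = 1 − m·sn²u·sn²v = 0.9426900983602788
sn(u+v) = (sn u·cn v·dn v + sn v·cn u·dn u)/D = -0.5613527450250633/0.9426900983602788 = -0.5954796236870249
cn(u+v) = (cn u·cn v − sn u·sn v·dn u·dn v)/D = 0.7573293320605893/0.9426900983602788 = 0.8033704113132119
dn(u+v) = (dn u·dn v − m·sn u·sn v·cn u·cn v)/D = 0.9144224220361408/0.9426900983602788 = 0.9700138185674095

sn(u+v)=-0.595480 cn(u+v)=0.803370 dn(u+v)=0.970014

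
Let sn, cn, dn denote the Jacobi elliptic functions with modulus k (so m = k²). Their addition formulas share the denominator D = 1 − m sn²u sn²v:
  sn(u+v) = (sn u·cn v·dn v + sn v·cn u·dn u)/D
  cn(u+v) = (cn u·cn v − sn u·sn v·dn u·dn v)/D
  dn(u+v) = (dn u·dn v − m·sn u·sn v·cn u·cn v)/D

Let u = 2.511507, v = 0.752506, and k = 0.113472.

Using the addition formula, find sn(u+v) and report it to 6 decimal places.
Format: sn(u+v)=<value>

sn(u+v)=-0.111995

sn u = 0.5969977063231285, cn u = -0.8022429424089212, dn u = 0.9977028367597404
sn v = 0.6828742479361012, cn v = 0.7305359412826341, dn v = 0.9969933541910809
m = k² = 0.012875894784
D = 1 − m·sn²u·sn²v = 0.9978600470997894
sn(u+v) = (sn u·cn v·dn v + sn v·cn u·dn u)/D = -0.1117555905557645/0.9978600470997894 = -0.1119952551267829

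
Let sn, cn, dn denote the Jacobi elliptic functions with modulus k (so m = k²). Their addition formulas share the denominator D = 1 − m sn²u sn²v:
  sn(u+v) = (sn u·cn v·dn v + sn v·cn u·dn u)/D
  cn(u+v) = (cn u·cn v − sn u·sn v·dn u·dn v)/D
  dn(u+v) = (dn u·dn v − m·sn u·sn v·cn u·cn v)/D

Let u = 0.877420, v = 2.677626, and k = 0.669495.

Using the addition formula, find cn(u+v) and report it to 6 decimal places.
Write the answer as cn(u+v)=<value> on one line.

cn(u+v)=-0.997552

sn u = 0.7409602843330945, cn u = 0.6715488493334046, dn u = 0.8682829857226745
sn v = 0.7800516740478408, cn v = -0.6257150995582264, dn v = 0.8527981331747133
m = k² = 0.448223555025
D = 1 − m·sn²u·sn²v = 0.8502622569469697
cn(u+v) = (cn u·cn v − sn u·sn v·dn u·dn v)/D = -0.8481805818696265/0.8502622569469697 = -0.9975517258818263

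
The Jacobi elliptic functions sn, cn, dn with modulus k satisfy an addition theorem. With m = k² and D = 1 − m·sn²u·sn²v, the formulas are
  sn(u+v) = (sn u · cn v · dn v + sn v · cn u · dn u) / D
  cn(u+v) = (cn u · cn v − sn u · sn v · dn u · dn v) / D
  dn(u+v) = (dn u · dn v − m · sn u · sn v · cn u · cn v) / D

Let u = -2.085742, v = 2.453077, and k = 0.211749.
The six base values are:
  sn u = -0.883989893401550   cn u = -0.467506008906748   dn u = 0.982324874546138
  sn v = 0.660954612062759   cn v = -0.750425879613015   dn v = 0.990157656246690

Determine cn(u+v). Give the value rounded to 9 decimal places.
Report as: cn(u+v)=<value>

m = k² = 0.044837639001
D = 1 − m·sn²u·sn²v = 0.984693333837123
cn(u+v) = (cn u·cn v − sn u·sn v·dn u·dn v)/D = 0.9191296188245522/0.984693333837123 = 0.9334171231188454

cn(u+v)=0.933417123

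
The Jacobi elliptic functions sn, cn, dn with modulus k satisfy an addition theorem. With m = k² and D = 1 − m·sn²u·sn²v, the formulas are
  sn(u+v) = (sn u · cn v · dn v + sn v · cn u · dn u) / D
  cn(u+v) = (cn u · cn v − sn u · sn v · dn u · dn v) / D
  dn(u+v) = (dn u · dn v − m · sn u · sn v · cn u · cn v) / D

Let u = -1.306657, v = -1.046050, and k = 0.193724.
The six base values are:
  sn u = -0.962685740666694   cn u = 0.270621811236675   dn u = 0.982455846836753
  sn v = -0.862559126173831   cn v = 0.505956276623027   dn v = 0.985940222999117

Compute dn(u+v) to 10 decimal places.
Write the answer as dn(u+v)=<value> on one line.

m = k² = 0.037528988176
D = 1 − m·sn²u·sn²v = 0.974123014486741
dn(u+v) = (dn u·dn v − m·sn u·sn v·cn u·cn v)/D = 0.9643758014588949/0.974123014486741 = 0.9899938581853731

dn(u+v)=0.9899938582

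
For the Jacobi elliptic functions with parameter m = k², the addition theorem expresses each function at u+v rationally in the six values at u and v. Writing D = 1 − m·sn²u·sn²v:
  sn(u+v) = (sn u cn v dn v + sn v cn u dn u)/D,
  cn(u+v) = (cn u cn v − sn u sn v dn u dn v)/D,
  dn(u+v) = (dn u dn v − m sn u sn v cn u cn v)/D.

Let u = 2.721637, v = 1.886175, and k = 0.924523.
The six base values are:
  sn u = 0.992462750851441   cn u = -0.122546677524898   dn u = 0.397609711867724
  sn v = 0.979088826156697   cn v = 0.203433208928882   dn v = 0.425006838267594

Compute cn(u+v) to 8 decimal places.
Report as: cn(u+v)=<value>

m = k² = 0.854742777529
D = 1 − m·sn²u·sn²v = 0.1929358435290432
cn(u+v) = (cn u·cn v − sn u·sn v·dn u·dn v)/D = -0.1891361355461534/0.1929358435290432 = -0.9803058472008712

cn(u+v)=-0.98030585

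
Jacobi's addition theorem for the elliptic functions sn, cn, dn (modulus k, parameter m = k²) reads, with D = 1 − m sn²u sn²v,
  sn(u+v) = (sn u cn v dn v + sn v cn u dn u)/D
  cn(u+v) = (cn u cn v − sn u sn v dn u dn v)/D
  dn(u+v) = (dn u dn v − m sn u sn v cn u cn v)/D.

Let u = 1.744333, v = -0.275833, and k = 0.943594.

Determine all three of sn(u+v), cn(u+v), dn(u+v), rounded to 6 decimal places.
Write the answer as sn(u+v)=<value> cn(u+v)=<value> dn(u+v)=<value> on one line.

sn(u+v)=0.915570 cn(u+v)=0.402159 dn(u+v)=0.503618

sn u = 0.9592823633147824, cn u = 0.2824488403821228, dn u = 0.425043163720866
sn v = -0.2694053351028407, cn v = 0.963026876789078, dn v = 0.9671492404295741
m = k² = 0.890369636836
D = 1 − m·sn²u·sn²v = 0.9405330526710488
sn(u+v) = (sn u·cn v·dn v + sn v·cn u·dn u)/D = 0.8611237788843024/0.9405330526710488 = 0.9155699275413772
cn(u+v) = (cn u·cn v − sn u·sn v·dn u·dn v)/D = 0.3782436524341696/0.9405330526710488 = 0.402158809156131
dn(u+v) = (dn u·dn v − m·sn u·sn v·cn u·cn v)/D = 0.4736696318603338/0.9405330526710488 = 0.5036182731857694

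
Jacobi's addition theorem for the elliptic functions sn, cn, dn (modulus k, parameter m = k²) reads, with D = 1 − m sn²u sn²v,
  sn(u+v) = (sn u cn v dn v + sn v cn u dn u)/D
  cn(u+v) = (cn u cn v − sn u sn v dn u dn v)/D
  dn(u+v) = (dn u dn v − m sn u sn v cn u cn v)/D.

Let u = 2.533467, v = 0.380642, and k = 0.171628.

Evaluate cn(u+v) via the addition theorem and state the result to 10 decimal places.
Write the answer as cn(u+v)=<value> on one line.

cn(u+v)=-0.9686811328

sn u = 0.5895568432082, cn u = -0.8077268898745305, dn u = 0.9948676819923406
sn v = 0.3712724378799308, cn v = 0.9285239775421489, dn v = 0.9979677682837374
m = k² = 0.029456170384
D = 1 − m·sn²u·sn²v = 0.9985887203727508
cn(u+v) = (cn u·cn v − sn u·sn v·dn u·dn v)/D = -0.967314052886927/0.9985887203727508 = -0.9686811328349977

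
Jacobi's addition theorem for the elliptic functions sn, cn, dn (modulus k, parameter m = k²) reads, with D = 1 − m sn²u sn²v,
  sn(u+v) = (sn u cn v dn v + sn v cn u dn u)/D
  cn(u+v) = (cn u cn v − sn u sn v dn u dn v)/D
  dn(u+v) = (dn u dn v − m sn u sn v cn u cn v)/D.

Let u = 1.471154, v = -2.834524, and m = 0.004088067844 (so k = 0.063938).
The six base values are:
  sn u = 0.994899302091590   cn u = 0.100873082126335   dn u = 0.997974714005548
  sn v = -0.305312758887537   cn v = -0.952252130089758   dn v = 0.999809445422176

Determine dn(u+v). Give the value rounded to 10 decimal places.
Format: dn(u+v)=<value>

dn(u+v)=0.9980417215

m = k² = 0.004088067844
D = 1 − m·sn²u·sn²v = 0.9996228047159038
dn(u+v) = (dn u·dn v − m·sn u·sn v·cn u·cn v)/D = 0.9976652648643039/0.9996228047159038 = 0.998041721494983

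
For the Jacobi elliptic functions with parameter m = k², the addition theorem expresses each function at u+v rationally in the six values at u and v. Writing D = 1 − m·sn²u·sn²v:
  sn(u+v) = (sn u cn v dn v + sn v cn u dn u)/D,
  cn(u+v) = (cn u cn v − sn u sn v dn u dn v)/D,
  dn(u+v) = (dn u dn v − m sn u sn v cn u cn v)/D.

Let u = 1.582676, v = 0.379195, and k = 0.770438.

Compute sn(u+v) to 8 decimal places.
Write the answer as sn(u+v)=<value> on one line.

sn(u+v)=0.99992520

sn u = 0.9731085820570426, cn u = 0.2303468852121339, dn u = 0.6617553754147611
sn v = 0.365317337014194, cn v = 0.9308830448970793, dn v = 0.9595746162151363
m = k² = 0.593574711844
D = 1 − m·sn²u·sn²v = 0.9249866497882661
sn(u+v) = (sn u·cn v·dn v + sn v·cn u·dn u)/D = 0.9249174580570869/0.9249866497882661 = 0.9999251970488493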